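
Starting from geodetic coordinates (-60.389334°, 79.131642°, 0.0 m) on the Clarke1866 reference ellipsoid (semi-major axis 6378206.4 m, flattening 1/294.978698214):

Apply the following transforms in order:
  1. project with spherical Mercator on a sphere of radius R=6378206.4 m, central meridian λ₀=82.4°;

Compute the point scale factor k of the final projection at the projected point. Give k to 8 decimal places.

2.02386657

start: φ=-60.389334°, λ=79.131642°, h=0.000 m
→ into merc (λ₀=82.4°): φ=-60.38933400°, λ−λ₀=-3.26835800°
scale k = 2.02386657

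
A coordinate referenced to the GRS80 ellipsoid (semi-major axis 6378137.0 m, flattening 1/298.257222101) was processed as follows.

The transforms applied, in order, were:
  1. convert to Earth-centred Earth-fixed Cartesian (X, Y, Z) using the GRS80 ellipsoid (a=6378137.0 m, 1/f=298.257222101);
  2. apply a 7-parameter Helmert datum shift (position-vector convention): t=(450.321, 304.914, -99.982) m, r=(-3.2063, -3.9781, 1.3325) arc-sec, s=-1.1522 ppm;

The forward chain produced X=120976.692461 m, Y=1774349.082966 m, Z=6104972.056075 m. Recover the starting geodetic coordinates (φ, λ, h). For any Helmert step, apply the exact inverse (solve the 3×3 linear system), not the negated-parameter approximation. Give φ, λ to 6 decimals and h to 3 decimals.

φ=73.865363°, λ=86.109005°, h=337.757 m

start: X=120976.6925, Y=1774349.0830, Z=6104972.0561 m
→ Helmert⁻¹: X=120655.7156, Y=1773950.5323, Z=6105104.3207
→ geod (Bowring, a=6378137.000): φ=73.86536300°, λ=86.10900500°, h=337.7570 m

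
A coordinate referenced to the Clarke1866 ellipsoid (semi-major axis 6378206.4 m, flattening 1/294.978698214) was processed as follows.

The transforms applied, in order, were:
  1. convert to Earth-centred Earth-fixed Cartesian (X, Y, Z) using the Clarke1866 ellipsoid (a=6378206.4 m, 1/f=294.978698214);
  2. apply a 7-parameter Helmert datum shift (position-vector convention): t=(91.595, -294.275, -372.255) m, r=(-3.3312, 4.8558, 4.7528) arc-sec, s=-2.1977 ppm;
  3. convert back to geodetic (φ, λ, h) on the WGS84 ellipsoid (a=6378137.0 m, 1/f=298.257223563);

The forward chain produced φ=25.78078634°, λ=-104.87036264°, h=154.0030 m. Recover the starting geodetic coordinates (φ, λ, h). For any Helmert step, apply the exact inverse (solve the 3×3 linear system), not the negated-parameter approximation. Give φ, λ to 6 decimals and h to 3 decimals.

φ=25.785269°, λ=-104.873830°, h=70.118 m

start: φ=25.780786°, λ=-104.870363°, h=154.003 m
→ ECEF (a=6378137.000, f=1/298.257223563): X=-1474886.0139, Y=-5554590.4030, Z=2757280.6155
→ Helmert⁻¹: X=-1475173.7510, Y=-5554318.8779, Z=2757534.5002
→ geod (Bowring, a=6378206.400): φ=25.78526900°, λ=-104.87383000°, h=70.1180 m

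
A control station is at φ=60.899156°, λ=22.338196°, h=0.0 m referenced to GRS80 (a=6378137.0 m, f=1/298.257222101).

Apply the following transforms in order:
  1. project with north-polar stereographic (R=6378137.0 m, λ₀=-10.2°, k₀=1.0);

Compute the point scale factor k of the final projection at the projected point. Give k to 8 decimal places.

1.06736967

start: φ=60.899156°, λ=22.338196°, h=0.000 m
→ into stereo (λ₀=-10.2°): φ=60.89915600°, λ−λ₀=32.53819600°
scale k = 1.06736967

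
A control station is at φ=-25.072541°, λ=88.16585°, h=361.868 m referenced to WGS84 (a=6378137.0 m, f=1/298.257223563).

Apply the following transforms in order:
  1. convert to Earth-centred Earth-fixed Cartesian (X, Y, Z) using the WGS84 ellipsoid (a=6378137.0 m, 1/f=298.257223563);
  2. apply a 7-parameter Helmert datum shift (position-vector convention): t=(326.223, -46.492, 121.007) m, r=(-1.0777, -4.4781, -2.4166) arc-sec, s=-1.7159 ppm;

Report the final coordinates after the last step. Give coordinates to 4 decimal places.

start: φ=-25.072541°, λ=88.165850°, h=361.868 m
→ ECEF (a=6378137.000, f=1/298.257223563): X=185027.6351, Y=5777979.4763, Z=-2686508.3989
→ Helmert 7p (PV): X=185479.5606, Y=5777906.8656, Z=-2686408.9541

X=185479.5606 m, Y=5777906.8656 m, Z=-2686408.9541 m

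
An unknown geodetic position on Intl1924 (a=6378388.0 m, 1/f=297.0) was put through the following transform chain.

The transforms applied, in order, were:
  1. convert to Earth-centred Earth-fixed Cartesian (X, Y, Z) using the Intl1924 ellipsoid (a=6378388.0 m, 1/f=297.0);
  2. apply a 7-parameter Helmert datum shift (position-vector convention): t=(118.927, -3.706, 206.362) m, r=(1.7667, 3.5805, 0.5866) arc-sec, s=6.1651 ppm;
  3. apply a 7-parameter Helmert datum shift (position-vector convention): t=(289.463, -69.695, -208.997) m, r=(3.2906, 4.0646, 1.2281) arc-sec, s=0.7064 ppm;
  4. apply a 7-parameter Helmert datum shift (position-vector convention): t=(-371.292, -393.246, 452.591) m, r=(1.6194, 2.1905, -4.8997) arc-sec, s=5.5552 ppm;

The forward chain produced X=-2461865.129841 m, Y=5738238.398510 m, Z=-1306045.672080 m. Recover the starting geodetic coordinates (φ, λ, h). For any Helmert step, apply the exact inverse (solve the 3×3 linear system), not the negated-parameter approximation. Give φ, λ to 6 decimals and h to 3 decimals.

start: X=-2461865.1298, Y=5738238.3985, Z=-1306045.6721 m
→ Helmert⁻¹: X=-2461602.6038, Y=5738531.0336, Z=-1306562.2007
→ Helmert⁻¹: X=-2461830.4148, Y=5738590.4897, Z=-1306492.3424
→ Helmert⁻¹: X=-2461895.1596, Y=5738554.6255, Z=-1306782.5359
→ geod (Bowring, a=6378388.000): φ=-11.89765100°, λ=113.21979800°, h=2142.6620 m

φ=-11.897651°, λ=113.219798°, h=2142.662 m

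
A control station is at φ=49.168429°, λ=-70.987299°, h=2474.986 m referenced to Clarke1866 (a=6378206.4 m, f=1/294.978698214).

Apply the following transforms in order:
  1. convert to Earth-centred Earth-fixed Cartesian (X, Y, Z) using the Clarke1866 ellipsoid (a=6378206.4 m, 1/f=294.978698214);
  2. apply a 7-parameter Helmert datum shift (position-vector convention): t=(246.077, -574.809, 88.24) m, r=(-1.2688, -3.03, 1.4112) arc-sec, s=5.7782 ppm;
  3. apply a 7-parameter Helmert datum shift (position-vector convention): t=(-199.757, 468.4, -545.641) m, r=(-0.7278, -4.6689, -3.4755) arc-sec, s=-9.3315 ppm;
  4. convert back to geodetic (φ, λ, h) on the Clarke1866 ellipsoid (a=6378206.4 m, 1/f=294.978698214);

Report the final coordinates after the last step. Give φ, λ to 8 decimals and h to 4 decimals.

φ=49.16617460°, λ=-70.98986377°, h=2182.3801 m

start: φ=49.168429°, λ=-70.987299°, h=2474.986 m
→ ECEF (a=6378206.400, f=1/294.978698214): X=1361761.7684, Y=-3951997.2214, Z=4804495.0116
→ Helmert 7p (PV): X=1361972.1747, Y=-3952555.9948, Z=4804655.3272
→ Helmert 7p (PV): X=1361584.3551, Y=-3952056.7072, Z=4804109.6266
→ geod (Bowring, a=6378206.400): φ=49.16617460°, λ=-70.98986377°, h=2182.3801 m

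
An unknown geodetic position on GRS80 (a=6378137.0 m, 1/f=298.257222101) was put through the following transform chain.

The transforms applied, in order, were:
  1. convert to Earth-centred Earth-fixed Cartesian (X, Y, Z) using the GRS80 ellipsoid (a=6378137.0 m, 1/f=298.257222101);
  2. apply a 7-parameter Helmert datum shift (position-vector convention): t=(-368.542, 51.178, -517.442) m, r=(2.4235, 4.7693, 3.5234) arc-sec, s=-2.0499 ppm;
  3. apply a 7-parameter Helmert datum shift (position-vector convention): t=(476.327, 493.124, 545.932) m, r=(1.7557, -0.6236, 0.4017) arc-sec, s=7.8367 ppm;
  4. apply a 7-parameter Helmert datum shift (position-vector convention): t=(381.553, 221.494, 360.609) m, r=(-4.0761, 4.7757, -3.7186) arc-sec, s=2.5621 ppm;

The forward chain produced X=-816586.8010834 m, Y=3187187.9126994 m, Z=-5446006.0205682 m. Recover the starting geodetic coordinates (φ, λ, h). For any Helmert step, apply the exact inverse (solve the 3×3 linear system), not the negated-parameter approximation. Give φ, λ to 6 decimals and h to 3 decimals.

start: X=-816586.8011, Y=3187187.9127, Z=-5446006.0206 m
→ Helmert⁻¹: X=-816897.6183, Y=3187051.1533, Z=-5446308.6084
→ Helmert⁻¹: X=-817377.8015, Y=3186488.2865, Z=-5446836.5072
→ Helmert⁻¹: X=-816830.5720, Y=3186393.6013, Z=-5446386.5550
→ geod (Bowring, a=6378137.000): φ=-59.03954600°, λ=104.37813100°, h=213.1550 m

φ=-59.039546°, λ=104.378131°, h=213.155 m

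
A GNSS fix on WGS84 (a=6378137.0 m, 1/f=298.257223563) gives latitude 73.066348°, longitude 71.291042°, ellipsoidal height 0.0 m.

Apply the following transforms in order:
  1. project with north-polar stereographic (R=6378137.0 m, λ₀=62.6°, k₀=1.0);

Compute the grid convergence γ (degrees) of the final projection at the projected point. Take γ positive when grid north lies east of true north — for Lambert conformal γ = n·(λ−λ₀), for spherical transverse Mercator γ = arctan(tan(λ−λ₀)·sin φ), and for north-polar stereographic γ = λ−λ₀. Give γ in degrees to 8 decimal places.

8.69104200

start: φ=73.066348°, λ=71.291042°, h=0.000 m
→ into stereo (λ₀=62.6°): φ=73.06634800°, λ−λ₀=8.69104200°
convergence γ = 8.69104200°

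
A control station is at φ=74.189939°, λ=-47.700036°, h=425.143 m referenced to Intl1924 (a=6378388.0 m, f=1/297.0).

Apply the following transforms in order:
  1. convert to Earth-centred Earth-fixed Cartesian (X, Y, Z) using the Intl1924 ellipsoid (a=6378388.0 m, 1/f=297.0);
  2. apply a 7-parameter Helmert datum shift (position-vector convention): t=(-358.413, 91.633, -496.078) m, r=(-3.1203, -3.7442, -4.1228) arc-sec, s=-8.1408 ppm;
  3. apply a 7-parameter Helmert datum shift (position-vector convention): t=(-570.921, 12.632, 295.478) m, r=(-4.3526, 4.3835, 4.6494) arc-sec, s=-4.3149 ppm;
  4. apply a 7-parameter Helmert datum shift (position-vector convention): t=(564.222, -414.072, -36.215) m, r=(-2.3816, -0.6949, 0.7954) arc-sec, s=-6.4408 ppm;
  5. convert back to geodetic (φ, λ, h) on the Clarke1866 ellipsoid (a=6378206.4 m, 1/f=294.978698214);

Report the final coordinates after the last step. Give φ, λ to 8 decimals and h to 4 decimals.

start: φ=74.189939°, λ=-47.700036°, h=425.143 m
→ ECEF (a=6378388.000, f=1/297.0): X=1173285.8926, Y=-1289425.9875, Z=6115304.2453
→ Helmert 7p (PV): X=1172781.1489, Y=-1289254.7995, Z=6114799.1874
→ Helmert 7p (PV): X=1172364.1783, Y=-1289081.1351, Z=6115070.5628
→ Helmert 7p (PV): X=1172905.2189, Y=-1289411.7774, Z=6115013.7955
→ geod (Bowring, a=6378206.400): φ=74.19221920°, λ=-47.70897664°, h=390.2613 m

φ=74.19221920°, λ=-47.70897664°, h=390.2613 m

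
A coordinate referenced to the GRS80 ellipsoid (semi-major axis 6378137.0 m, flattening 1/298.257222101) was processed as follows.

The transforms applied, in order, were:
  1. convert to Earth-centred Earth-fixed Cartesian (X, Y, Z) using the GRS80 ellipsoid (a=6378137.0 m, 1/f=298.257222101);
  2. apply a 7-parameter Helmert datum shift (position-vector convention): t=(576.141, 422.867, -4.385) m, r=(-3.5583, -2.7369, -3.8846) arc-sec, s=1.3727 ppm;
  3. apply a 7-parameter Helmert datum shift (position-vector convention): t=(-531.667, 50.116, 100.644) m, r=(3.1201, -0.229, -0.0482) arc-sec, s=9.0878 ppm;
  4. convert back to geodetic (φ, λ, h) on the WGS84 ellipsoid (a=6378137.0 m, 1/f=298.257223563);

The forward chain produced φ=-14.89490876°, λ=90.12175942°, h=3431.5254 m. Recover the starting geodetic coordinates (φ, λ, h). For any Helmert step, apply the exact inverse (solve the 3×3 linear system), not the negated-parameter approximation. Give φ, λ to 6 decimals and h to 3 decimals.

φ=-14.896724°, λ=90.123492°, h=2932.512 m

start: φ=-14.894909°, λ=90.121759°, h=3431.525 m
→ ECEF (a=6378137.000, f=1/298.257223563): X=-13108.6960, Y=6168490.6674, Z=-1629747.5141
→ Helmert⁻¹: X=-12580.1657, Y=6168359.8361, Z=-1629926.6393
→ Helmert⁻¹: X=-13294.0760, Y=6167956.3681, Z=-1629813.4363
→ geod (Bowring, a=6378137.000): φ=-14.89672400°, λ=90.12349200°, h=2932.5120 m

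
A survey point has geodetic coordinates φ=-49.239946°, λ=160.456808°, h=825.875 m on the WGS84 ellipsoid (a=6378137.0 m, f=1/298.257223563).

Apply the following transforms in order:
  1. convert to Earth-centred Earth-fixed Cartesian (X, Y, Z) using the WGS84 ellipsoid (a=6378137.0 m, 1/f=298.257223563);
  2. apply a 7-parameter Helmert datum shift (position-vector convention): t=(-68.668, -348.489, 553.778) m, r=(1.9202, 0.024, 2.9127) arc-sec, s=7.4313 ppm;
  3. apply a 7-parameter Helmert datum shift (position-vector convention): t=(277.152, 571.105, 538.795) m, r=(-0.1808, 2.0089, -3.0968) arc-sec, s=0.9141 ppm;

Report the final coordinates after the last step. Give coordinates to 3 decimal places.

start: φ=-49.239946°, λ=160.456808°, h=825.875 m
→ ECEF (a=6378137.000, f=1/298.257223563): X=-3932401.5707, Y=1395873.4713, Z=-4808648.9478
→ Helmert 7p (PV): X=-3932519.7326, Y=1395524.5909, Z=-4808117.4519
→ Helmert 7p (PV): X=-3932272.0516, Y=1396151.7988, Z=-4807545.9747

X=-3932272.052 m, Y=1396151.799 m, Z=-4807545.975 m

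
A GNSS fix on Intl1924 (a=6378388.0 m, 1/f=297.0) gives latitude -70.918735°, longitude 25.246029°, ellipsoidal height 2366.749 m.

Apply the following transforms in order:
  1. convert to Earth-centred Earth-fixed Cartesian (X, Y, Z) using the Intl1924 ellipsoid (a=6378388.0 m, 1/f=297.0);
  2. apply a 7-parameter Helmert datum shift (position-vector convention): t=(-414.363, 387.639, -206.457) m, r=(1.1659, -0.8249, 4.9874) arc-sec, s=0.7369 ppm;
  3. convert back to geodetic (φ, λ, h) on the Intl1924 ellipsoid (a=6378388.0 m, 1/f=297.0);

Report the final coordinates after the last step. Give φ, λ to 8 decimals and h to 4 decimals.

start: φ=-70.918735°, λ=25.246029°, h=2366.749 m
→ ECEF (a=6378388.000, f=1/297.0): X=1892375.2719, Y=892341.7973, Z=-6007702.0667
→ Helmert 7p (PV): X=1891964.7531, Y=892809.8090, Z=-6007900.3388
→ geod (Bowring, a=6378388.000): φ=-70.92076864°, λ=25.26241762°, h=2498.0296 m

φ=-70.92076864°, λ=25.26241762°, h=2498.0296 m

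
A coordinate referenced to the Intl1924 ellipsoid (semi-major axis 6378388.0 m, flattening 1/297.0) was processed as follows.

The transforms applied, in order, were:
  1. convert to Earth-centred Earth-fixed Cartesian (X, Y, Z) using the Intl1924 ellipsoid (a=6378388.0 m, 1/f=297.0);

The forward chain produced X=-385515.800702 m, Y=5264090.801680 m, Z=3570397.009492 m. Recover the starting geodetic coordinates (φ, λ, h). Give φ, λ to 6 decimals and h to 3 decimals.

start: X=-385515.8007, Y=5264090.8017, Z=3570397.0095 m
→ geod (Bowring, a=6378388.000): φ=34.25570000°, λ=94.18858000°, h=740.3080 m

φ=34.255700°, λ=94.188580°, h=740.308 m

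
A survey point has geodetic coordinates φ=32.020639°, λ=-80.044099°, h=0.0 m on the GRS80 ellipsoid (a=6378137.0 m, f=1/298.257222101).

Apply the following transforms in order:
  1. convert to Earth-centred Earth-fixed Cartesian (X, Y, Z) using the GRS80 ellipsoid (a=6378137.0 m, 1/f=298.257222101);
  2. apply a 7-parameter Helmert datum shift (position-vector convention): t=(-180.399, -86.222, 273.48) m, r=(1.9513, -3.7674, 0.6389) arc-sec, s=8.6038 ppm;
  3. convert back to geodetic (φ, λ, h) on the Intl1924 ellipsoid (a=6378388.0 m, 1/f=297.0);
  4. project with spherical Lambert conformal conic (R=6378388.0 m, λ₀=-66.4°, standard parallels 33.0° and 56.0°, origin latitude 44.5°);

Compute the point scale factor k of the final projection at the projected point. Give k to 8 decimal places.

1.00340886

start: φ=32.020639°, λ=-80.044099°, h=0.000 m
→ ECEF (a=6378137.000, f=1/298.257222101): X=935827.5827, Y=-5331333.6790, Z=3362372.0555
→ Helmert 7p (PV): X=935610.3354, Y=-5331494.6809, Z=3362641.1219
→ geod (Bowring, a=6378388.000): φ=32.02285732°, λ=-80.04665855°, h=19.9057 m
→ into lcc (λ₀=-66.4°): φ=32.02285732°, λ−λ₀=-13.64665855°
scale k = 1.00340886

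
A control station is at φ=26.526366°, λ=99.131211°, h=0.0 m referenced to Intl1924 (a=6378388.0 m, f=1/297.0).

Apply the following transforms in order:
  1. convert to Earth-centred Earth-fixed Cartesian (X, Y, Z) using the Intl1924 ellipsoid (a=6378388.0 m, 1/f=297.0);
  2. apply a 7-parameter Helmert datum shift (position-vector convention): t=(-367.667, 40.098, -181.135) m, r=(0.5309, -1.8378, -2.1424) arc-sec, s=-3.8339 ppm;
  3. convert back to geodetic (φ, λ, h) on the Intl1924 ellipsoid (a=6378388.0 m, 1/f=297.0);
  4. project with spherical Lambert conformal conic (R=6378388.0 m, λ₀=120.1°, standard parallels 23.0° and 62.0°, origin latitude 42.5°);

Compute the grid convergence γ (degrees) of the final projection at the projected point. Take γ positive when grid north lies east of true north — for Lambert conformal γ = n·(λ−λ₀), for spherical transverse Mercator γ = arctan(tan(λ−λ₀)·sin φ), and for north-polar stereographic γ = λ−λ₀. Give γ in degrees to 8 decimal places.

-14.45874039

start: φ=26.526366°, λ=99.131211°, h=0.000 m
→ ECEF (a=6378388.000, f=1/297.0): X=-906274.0715, Y=5638388.8485, Z=2831397.6805
→ Helmert 7p (PV): X=-906604.9276, Y=5638409.4550, Z=2831212.1279
→ geod (Bowring, a=6378388.000): φ=26.52457392°, λ=99.13445555°, h=-17.6765 m
→ into lcc (λ₀=120.1°): φ=26.52457392°, λ−λ₀=-20.96554445°
convergence γ = -14.45874039°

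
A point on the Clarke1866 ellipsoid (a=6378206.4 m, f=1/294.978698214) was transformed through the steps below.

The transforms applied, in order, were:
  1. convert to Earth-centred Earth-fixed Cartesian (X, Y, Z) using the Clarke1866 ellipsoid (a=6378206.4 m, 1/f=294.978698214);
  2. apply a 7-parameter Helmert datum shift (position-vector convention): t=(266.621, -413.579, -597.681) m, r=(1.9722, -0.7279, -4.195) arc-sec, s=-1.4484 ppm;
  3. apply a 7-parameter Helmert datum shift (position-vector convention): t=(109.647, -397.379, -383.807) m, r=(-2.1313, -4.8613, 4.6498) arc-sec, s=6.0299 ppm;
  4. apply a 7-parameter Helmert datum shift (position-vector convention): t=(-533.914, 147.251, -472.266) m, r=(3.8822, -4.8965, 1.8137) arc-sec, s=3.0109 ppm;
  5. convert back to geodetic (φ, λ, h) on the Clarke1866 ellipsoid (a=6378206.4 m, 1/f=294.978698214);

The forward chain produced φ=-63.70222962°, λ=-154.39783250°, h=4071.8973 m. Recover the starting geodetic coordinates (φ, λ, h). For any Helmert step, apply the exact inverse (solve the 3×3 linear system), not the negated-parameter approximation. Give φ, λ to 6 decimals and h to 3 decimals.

φ=-63.696842°, λ=-154.409837°, h=2529.361 m

start: φ=-63.702230°, λ=-154.397832°, h=4071.897 m
→ ECEF (a=6378206.400, f=1/294.978698214): X=-2556918.2839, Y=-1225188.9108, Z=-5698543.6741
→ Helmert⁻¹: X=-2556522.7116, Y=-1225417.2368, Z=-5697970.4987
→ Helmert⁻¹: X=-2556778.8354, Y=-1224895.9626, Z=-5697504.7339
→ Helmert⁻¹: X=-2557044.3584, Y=-1224590.6329, Z=-5696894.5716
→ geod (Bowring, a=6378206.400): φ=-63.69684200°, λ=-154.40983700°, h=2529.3610 m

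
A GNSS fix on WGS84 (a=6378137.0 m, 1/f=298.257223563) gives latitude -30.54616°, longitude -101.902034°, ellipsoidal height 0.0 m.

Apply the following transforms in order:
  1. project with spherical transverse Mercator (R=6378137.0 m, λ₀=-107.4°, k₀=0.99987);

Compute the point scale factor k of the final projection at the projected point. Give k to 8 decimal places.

start: φ=-30.546160°, λ=-101.902034°, h=0.000 m
→ into tm (λ₀=-107.4°): φ=-30.54616000°, λ−λ₀=5.49796600°
scale k = 1.00329131

1.00329131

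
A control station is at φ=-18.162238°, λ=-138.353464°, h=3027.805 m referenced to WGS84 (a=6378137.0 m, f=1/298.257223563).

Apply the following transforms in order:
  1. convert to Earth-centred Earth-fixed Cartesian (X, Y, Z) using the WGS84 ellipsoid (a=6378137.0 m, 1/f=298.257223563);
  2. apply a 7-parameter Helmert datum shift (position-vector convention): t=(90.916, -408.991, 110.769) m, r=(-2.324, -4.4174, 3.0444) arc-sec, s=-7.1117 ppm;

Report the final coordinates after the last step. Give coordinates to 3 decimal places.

start: φ=-18.162238°, λ=-138.353464°, h=3027.805 m
→ ECEF (a=6378137.000, f=1/298.257223563): X=-4532282.1130, Y=-4030535.9698, Z=-1976398.2395
→ Helmert 7p (PV): X=-4532057.1493, Y=-4031005.4594, Z=-1976325.0663

X=-4532057.149 m, Y=-4031005.459 m, Z=-1976325.066 m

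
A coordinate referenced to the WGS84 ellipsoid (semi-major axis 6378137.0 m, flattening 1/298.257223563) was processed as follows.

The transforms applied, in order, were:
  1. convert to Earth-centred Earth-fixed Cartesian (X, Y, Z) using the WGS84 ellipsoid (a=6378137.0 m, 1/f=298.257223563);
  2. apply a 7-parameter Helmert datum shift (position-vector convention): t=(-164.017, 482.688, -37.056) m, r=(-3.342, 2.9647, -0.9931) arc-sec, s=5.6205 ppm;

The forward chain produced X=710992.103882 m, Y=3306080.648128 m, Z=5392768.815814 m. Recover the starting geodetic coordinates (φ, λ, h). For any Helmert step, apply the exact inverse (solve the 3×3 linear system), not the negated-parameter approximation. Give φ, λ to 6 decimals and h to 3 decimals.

φ=58.086701°, λ=77.859871°, h=2345.040 m

start: X=710992.1039, Y=3306080.6481, Z=5392768.8158 m
→ Helmert⁻¹: X=711058.6962, Y=3305495.4273, Z=5392839.3392
→ geod (Bowring, a=6378137.000): φ=58.08670100°, λ=77.85987100°, h=2345.0400 m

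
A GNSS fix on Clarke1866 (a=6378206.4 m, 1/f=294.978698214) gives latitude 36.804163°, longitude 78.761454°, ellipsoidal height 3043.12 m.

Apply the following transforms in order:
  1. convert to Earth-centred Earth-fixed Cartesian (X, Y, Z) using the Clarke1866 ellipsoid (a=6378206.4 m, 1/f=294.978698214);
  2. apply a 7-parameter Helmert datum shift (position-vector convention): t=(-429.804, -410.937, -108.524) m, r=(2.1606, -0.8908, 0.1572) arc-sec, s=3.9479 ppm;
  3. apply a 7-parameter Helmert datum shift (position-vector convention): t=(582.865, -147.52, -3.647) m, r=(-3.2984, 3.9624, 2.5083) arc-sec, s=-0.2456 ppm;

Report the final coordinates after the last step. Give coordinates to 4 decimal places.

start: φ=36.804163°, λ=78.761454°, h=3043.120 m
→ ECEF (a=6378206.400, f=1/294.978698214): X=997001.6688, Y=5017507.8471, Z=3801644.9941
→ Helmert 7p (PV): X=996555.5586, Y=5017077.6567, Z=3801608.3425
→ Helmert 7p (PV): X=997150.1981, Y=5017001.8150, Z=3801504.3892

X=997150.1981 m, Y=5017001.8150 m, Z=3801504.3892 m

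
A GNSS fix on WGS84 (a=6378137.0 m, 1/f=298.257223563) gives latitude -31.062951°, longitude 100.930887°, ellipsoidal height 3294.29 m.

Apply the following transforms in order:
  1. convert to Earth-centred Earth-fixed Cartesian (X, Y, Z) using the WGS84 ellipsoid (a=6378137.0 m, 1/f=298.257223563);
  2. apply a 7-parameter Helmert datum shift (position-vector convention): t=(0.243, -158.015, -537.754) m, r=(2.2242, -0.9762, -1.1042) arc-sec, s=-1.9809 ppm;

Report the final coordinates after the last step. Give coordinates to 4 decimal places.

X=-1037431.3580 m, Y=5371821.0507 m, Z=-3274052.0740 m

start: φ=-31.062951°, λ=100.930887°, h=3294.290 m
→ ECEF (a=6378137.000, f=1/298.257223563): X=-1037477.9068, Y=5371948.8535, Z=-3273573.8213
→ Helmert 7p (PV): X=-1037431.3580, Y=5371821.0507, Z=-3274052.0740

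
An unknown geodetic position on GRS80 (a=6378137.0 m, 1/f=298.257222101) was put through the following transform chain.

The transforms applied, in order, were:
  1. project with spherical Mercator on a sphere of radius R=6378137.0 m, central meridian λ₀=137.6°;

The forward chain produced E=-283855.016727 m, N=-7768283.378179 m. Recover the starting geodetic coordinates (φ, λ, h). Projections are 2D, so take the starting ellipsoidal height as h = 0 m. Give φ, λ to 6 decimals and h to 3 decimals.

φ=-57.039925°, λ=135.050087°, h=0.000 m

start: E=-283855.0167, N=-7768283.3782 m
→ merc⁻¹: φ=-57.03992500°, λ=135.05008700°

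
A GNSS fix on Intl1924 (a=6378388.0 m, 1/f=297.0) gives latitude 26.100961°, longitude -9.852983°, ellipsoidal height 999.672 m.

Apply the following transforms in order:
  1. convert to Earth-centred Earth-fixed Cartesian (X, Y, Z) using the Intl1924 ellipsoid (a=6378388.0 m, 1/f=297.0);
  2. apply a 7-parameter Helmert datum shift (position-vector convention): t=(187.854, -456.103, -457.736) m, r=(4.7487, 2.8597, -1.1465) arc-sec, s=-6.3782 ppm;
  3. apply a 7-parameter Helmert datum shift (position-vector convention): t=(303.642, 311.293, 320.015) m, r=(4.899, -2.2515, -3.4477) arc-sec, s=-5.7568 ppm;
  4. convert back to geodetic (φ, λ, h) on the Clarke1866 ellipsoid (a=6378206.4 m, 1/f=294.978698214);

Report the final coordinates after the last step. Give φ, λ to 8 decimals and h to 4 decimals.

φ=26.09824091°, λ=-9.85611496°, h=1528.5425 m

start: φ=26.100961°, λ=-9.852983°, h=999.672 m
→ ECEF (a=6378388.000, f=1/297.0): X=5647994.6626, Y=-980957.6230, Z=2789588.7200
→ Helmert 7p (PV): X=5648179.7153, Y=-981503.0853, Z=2789012.3031
→ Helmert 7p (PV): X=5648403.9927, Y=-981346.7918, Z=2789354.6036
→ geod (Bowring, a=6378206.400): φ=26.09824091°, λ=-9.85611496°, h=1528.5425 m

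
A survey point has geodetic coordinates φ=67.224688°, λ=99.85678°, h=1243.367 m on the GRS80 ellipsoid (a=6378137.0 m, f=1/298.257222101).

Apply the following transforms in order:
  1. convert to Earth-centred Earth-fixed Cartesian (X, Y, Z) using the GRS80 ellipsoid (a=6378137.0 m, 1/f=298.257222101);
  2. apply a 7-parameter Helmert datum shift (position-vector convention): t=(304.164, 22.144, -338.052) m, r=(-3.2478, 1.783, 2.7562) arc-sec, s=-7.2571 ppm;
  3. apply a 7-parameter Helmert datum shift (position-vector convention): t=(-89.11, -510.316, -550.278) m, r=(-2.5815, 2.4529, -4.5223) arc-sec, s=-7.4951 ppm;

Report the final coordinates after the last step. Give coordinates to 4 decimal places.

X=-423601.9516 m, Y=2439718.0517 m, Z=5858270.4191 m

start: φ=67.224688°, λ=99.856780°, h=1243.367 m
→ ECEF (a=6378137.000, f=1/298.257222101): X=-423964.4742, Y=2440073.0130, Z=5859305.4411
→ Helmert 7p (PV): X=-423639.1897, Y=2440164.0427, Z=5858890.1118
→ Helmert 7p (PV): X=-423601.9516, Y=2439718.0517, Z=5858270.4191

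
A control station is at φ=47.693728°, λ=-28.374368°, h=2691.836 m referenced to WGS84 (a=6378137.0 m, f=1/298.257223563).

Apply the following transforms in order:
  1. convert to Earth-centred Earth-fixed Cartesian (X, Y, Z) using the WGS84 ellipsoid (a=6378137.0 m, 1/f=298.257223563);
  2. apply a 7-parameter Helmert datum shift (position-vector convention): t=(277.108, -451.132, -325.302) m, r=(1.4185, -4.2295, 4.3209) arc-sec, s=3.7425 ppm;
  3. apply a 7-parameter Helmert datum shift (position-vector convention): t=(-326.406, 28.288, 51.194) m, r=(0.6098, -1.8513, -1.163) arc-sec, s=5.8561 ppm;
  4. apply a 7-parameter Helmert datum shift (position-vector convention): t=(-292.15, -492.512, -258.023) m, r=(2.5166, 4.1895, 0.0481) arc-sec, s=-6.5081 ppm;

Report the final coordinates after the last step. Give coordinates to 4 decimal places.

start: φ=47.693728°, λ=-28.374368°, h=2691.836 m
→ ECEF (a=6378137.000, f=1/298.257223563): X=3785845.3681, Y=-2044810.6923, Z=4696013.2828
→ Helmert 7p (PV): X=3786083.1870, Y=-2045222.4647, Z=4695769.1231
→ Helmert 7p (PV): X=3785725.2745, Y=-2045241.3838, Z=4695875.7511
→ Helmert 7p (PV): X=3785504.3421, Y=-2045776.9955, Z=4695485.3210

X=3785504.3421 m, Y=-2045776.9955 m, Z=4695485.3210 m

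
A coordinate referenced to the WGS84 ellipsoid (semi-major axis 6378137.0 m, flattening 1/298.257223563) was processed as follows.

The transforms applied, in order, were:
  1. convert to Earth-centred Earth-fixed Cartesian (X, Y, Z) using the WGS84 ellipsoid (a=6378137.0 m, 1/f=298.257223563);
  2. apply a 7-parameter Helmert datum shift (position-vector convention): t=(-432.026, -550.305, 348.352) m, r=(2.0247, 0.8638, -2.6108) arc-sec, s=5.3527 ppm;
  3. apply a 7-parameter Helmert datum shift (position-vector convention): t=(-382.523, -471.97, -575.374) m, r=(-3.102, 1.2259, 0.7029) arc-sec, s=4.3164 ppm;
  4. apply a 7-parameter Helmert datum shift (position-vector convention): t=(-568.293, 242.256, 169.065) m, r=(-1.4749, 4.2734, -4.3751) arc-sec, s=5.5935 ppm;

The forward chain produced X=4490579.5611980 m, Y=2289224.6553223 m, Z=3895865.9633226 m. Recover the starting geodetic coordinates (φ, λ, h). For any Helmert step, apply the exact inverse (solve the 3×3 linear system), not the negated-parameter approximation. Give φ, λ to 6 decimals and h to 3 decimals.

start: X=4490579.5612, Y=2289224.6553, Z=3895865.9633 m
→ Helmert⁻¹: X=4490993.4672, Y=2289036.9979, Z=3895784.5202
→ Helmert⁻¹: X=4491341.2479, Y=2289425.1824, Z=3896404.2000
→ Helmert⁻¹: X=4491703.9286, Y=2290058.3273, Z=3896031.3249
→ geod (Bowring, a=6378137.000): φ=37.88121500°, λ=27.01438700°, h=1604.7460 m

φ=37.881215°, λ=27.014387°, h=1604.746 m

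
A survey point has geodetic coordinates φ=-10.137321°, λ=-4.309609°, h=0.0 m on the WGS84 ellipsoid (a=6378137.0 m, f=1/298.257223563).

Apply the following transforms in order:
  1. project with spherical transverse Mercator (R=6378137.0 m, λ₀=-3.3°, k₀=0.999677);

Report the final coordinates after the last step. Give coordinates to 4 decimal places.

E=-110604.2578 m, N=-1128288.4413 m

start: φ=-10.137321°, λ=-4.309609°, h=0.000 m
→ tm (R=6378137.0, λ₀=-3.3°): E=-110604.2578, N=-1128288.4413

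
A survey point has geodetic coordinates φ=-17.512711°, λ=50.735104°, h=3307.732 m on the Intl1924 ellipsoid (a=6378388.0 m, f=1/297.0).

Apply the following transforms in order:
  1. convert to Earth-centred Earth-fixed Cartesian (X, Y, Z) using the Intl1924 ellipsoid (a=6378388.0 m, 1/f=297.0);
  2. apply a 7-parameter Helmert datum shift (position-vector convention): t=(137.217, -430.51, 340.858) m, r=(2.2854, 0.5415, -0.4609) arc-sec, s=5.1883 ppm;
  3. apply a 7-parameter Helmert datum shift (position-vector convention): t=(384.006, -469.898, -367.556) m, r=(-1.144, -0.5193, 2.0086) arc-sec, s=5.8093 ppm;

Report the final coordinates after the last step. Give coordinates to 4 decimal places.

start: φ=-17.512711°, λ=50.735104°, h=3307.732 m
→ ECEF (a=6378388.000, f=1/297.0): X=3852982.3072, Y=4713313.2926, Z=-1908040.3809
→ Helmert 7p (PV): X=3853145.0375, Y=4712919.7682, Z=-1907667.3141
→ Helmert 7p (PV): X=3853510.3359, Y=4712504.1905, Z=-1908062.3907

X=3853510.3359 m, Y=4712504.1905 m, Z=-1908062.3907 m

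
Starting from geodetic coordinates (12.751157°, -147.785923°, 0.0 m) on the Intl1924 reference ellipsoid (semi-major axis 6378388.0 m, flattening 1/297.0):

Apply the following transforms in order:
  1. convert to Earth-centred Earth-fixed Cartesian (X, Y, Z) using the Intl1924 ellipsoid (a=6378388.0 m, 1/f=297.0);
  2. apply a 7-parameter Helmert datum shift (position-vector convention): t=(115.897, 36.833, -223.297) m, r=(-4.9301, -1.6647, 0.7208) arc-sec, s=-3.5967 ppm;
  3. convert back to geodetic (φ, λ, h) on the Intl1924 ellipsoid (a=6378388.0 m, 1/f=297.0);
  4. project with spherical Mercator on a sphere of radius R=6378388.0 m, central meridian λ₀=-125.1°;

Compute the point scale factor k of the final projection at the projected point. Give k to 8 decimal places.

1.02528010

start: φ=12.751157°, λ=-147.785923°, h=0.000 m
→ ECEF (a=6378388.000, f=1/297.0): X=-5264285.6606, Y=-3316904.1770, Z=1398584.2290
→ Helmert 7p (PV): X=-5264150.5260, Y=-3316840.3817, Z=1398392.6951
→ geod (Bowring, a=6378388.000): φ=12.74976431°, λ=-147.78575666°, h=-186.9550 m
→ into merc (λ₀=-125.1°): φ=12.74976431°, λ−λ₀=-22.68575666°
scale k = 1.02528010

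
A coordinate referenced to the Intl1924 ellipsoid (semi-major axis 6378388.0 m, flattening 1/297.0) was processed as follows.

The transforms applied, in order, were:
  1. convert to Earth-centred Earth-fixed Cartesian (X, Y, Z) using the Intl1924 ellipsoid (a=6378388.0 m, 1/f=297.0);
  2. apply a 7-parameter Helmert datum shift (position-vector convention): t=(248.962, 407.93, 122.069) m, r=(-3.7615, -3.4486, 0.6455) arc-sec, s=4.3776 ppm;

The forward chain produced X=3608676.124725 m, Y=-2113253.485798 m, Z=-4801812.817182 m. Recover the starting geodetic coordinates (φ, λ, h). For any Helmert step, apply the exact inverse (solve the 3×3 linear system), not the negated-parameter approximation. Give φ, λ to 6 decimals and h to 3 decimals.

start: X=3608676.1247, Y=-2113253.4858, Z=-4801812.8172 m
→ Helmert⁻¹: X=3608324.4659, Y=-2113575.8844, Z=-4802012.7377
→ geod (Bowring, a=6378388.000): φ=-49.14071500°, λ=-30.35963700°, h=1468.4340 m

φ=-49.140715°, λ=-30.359637°, h=1468.434 m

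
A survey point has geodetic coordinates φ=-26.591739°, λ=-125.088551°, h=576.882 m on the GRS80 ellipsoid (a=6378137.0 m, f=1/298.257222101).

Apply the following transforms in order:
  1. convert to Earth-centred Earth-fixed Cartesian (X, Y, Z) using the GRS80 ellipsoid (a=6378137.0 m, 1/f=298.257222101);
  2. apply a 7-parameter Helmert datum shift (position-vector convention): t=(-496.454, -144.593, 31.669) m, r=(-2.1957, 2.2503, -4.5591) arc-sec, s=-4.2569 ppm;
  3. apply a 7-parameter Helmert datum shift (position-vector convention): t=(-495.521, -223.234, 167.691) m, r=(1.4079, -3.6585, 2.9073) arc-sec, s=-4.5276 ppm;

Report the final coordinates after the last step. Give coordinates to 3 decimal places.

X=-3282059.995 m, Y=-4670797.852 m, Z=-2837876.184 m

start: φ=-26.591739°, λ=-125.088551°, h=576.882 m
→ ECEF (a=6378137.000, f=1/298.257222101): X=-3281078.8181, Y=-4670486.4792, Z=-2838095.9015
→ Helmert 7p (PV): X=-3281695.4997, Y=-4670568.8801, Z=-2837966.6380
→ Helmert 7p (PV): X=-3282059.9947, Y=-4670797.8519, Z=-2837876.1844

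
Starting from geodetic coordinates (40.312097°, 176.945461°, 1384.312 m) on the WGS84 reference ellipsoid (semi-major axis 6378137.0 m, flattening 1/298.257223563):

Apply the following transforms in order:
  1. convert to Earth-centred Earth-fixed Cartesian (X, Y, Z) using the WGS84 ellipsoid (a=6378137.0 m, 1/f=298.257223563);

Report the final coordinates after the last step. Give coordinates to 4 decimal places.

X=-4864494.5056 m, Y=259580.7452 m, Z=4105367.2502 m

start: φ=40.312097°, λ=176.945461°, h=1384.312 m
→ ECEF (a=6378137.000, f=1/298.257223563): X=-4864494.5056, Y=259580.7452, Z=4105367.2502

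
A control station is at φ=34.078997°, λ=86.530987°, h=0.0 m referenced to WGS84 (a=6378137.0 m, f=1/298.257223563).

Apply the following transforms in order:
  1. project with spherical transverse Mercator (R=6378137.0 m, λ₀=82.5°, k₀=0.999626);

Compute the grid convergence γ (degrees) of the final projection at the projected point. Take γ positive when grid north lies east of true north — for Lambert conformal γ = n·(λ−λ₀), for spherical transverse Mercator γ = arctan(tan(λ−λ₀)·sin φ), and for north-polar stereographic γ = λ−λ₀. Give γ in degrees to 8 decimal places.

2.26126400

start: φ=34.078997°, λ=86.530987°, h=0.000 m
→ into tm (λ₀=82.5°): φ=34.07899700°, λ−λ₀=4.03098700°
convergence γ = 2.26126400°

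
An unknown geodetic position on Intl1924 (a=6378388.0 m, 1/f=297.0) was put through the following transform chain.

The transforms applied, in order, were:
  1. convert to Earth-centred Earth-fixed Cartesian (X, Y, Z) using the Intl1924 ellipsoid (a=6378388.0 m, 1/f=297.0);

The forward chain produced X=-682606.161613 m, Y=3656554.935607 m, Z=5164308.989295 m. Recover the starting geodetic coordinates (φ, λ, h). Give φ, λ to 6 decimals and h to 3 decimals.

φ=54.418810°, λ=100.574269°, h=242.988 m

start: X=-682606.1616, Y=3656554.9356, Z=5164308.9893 m
→ geod (Bowring, a=6378388.000): φ=54.41881000°, λ=100.57426900°, h=242.9880 m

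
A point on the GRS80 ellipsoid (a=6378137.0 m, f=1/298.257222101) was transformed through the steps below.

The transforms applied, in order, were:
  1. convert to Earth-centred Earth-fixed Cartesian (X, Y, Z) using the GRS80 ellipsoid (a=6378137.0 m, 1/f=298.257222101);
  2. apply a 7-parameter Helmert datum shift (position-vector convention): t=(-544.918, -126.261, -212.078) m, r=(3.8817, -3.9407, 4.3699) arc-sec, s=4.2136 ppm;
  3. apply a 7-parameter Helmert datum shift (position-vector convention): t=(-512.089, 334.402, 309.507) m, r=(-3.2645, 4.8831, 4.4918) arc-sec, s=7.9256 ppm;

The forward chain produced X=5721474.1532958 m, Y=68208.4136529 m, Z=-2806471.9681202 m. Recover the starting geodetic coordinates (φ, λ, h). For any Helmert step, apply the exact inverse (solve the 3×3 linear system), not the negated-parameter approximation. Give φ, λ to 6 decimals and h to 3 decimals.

start: X=5721474.1533, Y=68208.4137, Z=-2806471.9681 m
→ Helmert⁻¹: X=5722008.8126, Y=67793.2860, Z=-2806622.6944
→ Helmert⁻¹: X=5722477.4349, Y=67745.2094, Z=-2806509.3945
→ geod (Bowring, a=6378137.000): φ=-26.27586500°, λ=0.67826100°, h=22.2810 m

φ=-26.275865°, λ=0.678261°, h=22.281 m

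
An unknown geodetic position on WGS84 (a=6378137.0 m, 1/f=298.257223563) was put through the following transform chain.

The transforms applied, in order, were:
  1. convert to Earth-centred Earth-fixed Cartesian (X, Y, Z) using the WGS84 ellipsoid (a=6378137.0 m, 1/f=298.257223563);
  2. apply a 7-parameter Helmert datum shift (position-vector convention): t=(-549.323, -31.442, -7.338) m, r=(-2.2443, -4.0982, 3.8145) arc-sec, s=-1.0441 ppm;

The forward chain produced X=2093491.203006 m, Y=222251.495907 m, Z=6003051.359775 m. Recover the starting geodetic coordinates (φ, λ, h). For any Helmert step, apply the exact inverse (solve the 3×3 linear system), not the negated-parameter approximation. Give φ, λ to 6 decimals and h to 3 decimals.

φ=70.788490°, λ=6.056102°, h=2613.762 m

start: X=2093491.2030, Y=222251.4959, Z=6003051.3598 m
→ Helmert⁻¹: X=2094166.0931, Y=222179.1252, Z=6003025.7748
→ geod (Bowring, a=6378137.000): φ=70.78849000°, λ=6.05610200°, h=2613.7620 m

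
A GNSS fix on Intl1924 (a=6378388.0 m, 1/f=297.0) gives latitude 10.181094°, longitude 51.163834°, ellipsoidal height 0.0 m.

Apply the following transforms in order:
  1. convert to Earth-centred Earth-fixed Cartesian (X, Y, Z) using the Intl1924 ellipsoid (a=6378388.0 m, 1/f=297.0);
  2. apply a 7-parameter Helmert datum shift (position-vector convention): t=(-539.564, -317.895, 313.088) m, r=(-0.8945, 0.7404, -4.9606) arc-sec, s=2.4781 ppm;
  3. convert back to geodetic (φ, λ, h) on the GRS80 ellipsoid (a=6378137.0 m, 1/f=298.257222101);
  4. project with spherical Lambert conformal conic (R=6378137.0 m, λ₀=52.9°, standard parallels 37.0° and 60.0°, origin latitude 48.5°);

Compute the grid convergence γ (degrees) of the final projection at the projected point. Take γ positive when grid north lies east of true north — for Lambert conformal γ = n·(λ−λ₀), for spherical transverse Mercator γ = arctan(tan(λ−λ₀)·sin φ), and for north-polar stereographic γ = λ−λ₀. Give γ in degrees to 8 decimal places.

start: φ=10.181094°, λ=51.163834°, h=0.000 m
→ ECEF (a=6378388.000, f=1/297.0): X=3937290.8483, Y=4890677.3659, Z=1119981.8922
→ Helmert 7p (PV): X=3936882.6810, Y=4890281.7567, Z=1120262.4132
→ geod (Bowring, a=6378137.000): φ=10.18420531°, λ=51.16447151°, h=-257.4849 m
→ into lcc (λ₀=52.9°): φ=10.18420531°, λ−λ₀=-1.73552849°
convergence γ = -1.30882676°

-1.30882676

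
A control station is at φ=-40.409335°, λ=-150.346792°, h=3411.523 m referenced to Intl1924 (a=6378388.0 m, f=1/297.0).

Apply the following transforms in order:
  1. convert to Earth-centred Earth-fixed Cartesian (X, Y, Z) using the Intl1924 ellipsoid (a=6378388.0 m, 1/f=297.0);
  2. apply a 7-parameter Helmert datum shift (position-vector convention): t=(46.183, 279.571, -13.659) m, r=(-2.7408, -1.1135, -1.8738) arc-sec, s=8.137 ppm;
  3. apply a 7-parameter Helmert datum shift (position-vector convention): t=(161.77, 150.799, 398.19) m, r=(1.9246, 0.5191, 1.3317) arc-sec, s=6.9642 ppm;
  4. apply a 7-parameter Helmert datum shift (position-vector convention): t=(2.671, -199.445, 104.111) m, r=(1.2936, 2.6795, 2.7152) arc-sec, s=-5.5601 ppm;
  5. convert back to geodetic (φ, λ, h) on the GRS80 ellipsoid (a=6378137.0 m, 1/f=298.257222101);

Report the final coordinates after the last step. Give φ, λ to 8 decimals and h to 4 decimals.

start: φ=-40.409335°, λ=-150.346792°, h=3411.523 m
→ ECEF (a=6378388.000, f=1/297.0): X=-4228889.6963, Y=-2407540.9815, Z=-4114979.8686
→ Helmert 7p (PV): X=-4228877.5806, Y=-2407297.2626, Z=-4115017.8495
→ Helmert 7p (PV): X=-4228740.0753, Y=-2407152.1351, Z=-4114660.1366
→ Helmert 7p (PV): X=-4228735.6568, Y=-2407368.0563, Z=-4114493.3107
→ geod (Bowring, a=6378137.000): φ=-40.40646911°, λ=-150.34766413°, h=3141.7292 m

φ=-40.40646911°, λ=-150.34766413°, h=3141.7292 m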